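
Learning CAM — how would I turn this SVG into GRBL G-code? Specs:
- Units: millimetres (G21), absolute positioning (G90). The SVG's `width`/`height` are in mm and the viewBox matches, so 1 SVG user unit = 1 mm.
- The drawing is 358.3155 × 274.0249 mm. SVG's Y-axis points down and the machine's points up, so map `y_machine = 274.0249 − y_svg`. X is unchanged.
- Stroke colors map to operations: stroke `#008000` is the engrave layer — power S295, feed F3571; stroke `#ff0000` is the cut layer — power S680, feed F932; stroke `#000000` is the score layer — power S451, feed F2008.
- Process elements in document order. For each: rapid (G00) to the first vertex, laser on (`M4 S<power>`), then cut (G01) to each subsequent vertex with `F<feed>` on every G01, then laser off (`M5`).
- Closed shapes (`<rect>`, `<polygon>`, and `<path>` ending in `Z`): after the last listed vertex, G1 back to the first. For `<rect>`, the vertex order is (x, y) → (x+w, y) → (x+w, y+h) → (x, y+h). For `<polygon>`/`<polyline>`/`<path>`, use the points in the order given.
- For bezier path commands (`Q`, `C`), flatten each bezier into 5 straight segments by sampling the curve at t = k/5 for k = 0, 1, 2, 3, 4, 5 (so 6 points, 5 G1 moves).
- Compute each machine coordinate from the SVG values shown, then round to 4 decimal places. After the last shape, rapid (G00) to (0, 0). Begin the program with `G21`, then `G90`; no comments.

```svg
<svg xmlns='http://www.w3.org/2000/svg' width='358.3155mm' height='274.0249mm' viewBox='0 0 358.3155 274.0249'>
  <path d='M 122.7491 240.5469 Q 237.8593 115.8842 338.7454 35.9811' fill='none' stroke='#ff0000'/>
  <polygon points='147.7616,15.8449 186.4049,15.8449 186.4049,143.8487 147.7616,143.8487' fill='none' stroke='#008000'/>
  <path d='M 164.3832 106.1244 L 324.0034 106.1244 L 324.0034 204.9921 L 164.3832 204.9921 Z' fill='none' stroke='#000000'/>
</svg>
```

Since the viewBox matches the mm dimensions, user units are millimetres directly. The only transform is the Y-flip y_m = 274.0249 − y_svg.

Shape 1 is a quadratic bezier drawn with `<path>`. Its stroke #ff0000 means cut at S680, F932. After flipping Y the toolpath is (122.7491,33.4780) → (168.2242,81.5527) → (212.5614,126.0466) → (255.7607,166.9598) → (297.8220,204.2922) → (338.7454,238.0438).

Shape 2 is a rectangle drawn with `<polygon>`. Its stroke #008000 means engrave at S295, F3571. After flipping Y the toolpath is (147.7616,258.1800) → (186.4049,258.1800) → (186.4049,130.1762) → (147.7616,130.1762) → (147.7616,258.1800), returning to the start.

Shape 3 is a rectangle drawn with `<path>`. Its stroke #000000 means score at S451, F2008. After flipping Y the toolpath is (164.3832,167.9005) → (324.0034,167.9005) → (324.0034,69.0328) → (164.3832,69.0328) → (164.3832,167.9005), returning to the start.

G21
G90
G00 X122.7491 Y33.4780
M4 S680
G01 X168.2242 Y81.5527 F932
G01 X212.5614 Y126.0466 F932
G01 X255.7607 Y166.9598 F932
G01 X297.8220 Y204.2922 F932
G01 X338.7454 Y238.0438 F932
M5
G00 X147.7616 Y258.1800
M4 S295
G01 X186.4049 Y258.1800 F3571
G01 X186.4049 Y130.1762 F3571
G01 X147.7616 Y130.1762 F3571
G01 X147.7616 Y258.1800 F3571
M5
G00 X164.3832 Y167.9005
M4 S451
G01 X324.0034 Y167.9005 F2008
G01 X324.0034 Y69.0328 F2008
G01 X164.3832 Y69.0328 F2008
G01 X164.3832 Y167.9005 F2008
M5
G00 X0.0000 Y0.0000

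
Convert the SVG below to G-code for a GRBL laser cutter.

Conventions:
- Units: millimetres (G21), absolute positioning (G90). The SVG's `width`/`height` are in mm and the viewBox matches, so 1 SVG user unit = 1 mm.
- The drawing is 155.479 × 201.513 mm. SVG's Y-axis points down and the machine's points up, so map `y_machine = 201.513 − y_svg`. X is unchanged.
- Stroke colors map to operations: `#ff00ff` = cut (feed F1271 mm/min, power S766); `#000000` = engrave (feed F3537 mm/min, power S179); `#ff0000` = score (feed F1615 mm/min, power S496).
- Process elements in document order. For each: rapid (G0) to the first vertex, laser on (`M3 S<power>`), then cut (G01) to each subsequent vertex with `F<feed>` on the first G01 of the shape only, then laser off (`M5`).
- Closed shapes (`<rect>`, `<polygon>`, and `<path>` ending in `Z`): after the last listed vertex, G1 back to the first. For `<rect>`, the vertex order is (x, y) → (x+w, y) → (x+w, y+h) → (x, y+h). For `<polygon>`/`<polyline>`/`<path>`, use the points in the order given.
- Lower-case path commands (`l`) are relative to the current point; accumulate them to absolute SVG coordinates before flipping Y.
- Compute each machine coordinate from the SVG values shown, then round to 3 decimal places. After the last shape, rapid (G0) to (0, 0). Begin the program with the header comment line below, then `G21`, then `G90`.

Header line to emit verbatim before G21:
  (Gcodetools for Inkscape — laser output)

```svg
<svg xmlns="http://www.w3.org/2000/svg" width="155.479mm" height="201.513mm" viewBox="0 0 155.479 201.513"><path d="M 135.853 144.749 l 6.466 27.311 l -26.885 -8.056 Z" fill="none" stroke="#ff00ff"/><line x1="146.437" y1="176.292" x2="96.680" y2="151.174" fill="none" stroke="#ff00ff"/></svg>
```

Since the viewBox matches the mm dimensions, user units are millimetres directly. The only transform is the Y-flip y_m = 201.513 − y_svg.

Shape 1 is a regular polygon drawn with `<path>`. Its stroke #ff00ff means cut at S766, F1271. After flipping Y the toolpath is (135.853,56.764) → (142.319,29.453) → (115.434,37.509) → (135.853,56.764), returning to the start.

Shape 2 is a line segment drawn with `<line>`. Its stroke #ff00ff means cut at S766, F1271. After flipping Y the toolpath is (146.437,25.221) → (96.680,50.339).

(Gcodetools for Inkscape — laser output)
G21
G90
G0 X135.853 Y56.764
M3 S766
G01 X142.319 Y29.453 F1271
G01 X115.434 Y37.509
G01 X135.853 Y56.764
M5
G0 X146.437 Y25.221
M3 S766
G01 X96.680 Y50.339 F1271
M5
G0 X0.000 Y0.000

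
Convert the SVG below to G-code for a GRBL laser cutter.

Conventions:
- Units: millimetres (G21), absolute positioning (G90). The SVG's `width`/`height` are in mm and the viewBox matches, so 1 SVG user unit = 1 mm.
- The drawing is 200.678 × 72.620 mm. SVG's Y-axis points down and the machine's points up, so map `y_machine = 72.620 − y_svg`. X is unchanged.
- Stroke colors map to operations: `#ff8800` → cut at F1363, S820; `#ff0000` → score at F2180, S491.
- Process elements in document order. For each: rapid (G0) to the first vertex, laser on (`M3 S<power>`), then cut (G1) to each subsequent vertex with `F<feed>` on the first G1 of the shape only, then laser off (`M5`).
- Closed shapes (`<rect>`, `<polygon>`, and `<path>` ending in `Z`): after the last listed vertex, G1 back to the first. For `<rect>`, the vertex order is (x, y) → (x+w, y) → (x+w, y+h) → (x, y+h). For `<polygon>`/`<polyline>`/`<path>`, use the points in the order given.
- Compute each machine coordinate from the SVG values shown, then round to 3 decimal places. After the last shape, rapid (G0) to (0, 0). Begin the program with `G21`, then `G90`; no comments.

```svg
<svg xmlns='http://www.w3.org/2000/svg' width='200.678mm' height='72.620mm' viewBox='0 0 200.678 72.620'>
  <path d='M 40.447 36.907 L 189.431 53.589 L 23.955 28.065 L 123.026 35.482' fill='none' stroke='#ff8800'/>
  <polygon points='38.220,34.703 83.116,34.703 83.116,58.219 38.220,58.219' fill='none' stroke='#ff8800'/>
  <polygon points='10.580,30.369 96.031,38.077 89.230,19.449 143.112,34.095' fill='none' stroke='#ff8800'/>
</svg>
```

viewBox `0 0 200.678 72.620` with mm width/height → 1 unit = 1 mm. Flip: y_m = 72.620 − y_svg.

**Shape 1** — `<path>` open polyline, stroke `#ff8800` → cut (S820, F1363). Machine vertices: (40.447,35.713) → (189.431,19.031) → (23.955,44.555) → (123.026,37.138). Open path.

**Shape 2** — `<polygon>` rectangle, stroke `#ff8800` → cut (S820, F1363). Machine vertices: (38.220,37.917) → (83.116,37.917) → (83.116,14.401) → (38.220,14.401) → (38.220,37.917). Closed: final G1 returns to the first vertex.

**Shape 3** — `<polygon>` closed polygon, stroke `#ff8800` → cut (S820, F1363). Machine vertices: (10.580,42.251) → (96.031,34.543) → (89.230,53.171) → (143.112,38.525) → (10.580,42.251). Closed: final G1 returns to the first vertex.

G21
G90
G0 X40.447 Y35.713
M3 S820
G1 X189.431 Y19.031 F1363
G1 X23.955 Y44.555
G1 X123.026 Y37.138
M5
G0 X38.220 Y37.917
M3 S820
G1 X83.116 Y37.917 F1363
G1 X83.116 Y14.401
G1 X38.220 Y14.401
G1 X38.220 Y37.917
M5
G0 X10.580 Y42.251
M3 S820
G1 X96.031 Y34.543 F1363
G1 X89.230 Y53.171
G1 X143.112 Y38.525
G1 X10.580 Y42.251
M5
G0 X0.000 Y0.000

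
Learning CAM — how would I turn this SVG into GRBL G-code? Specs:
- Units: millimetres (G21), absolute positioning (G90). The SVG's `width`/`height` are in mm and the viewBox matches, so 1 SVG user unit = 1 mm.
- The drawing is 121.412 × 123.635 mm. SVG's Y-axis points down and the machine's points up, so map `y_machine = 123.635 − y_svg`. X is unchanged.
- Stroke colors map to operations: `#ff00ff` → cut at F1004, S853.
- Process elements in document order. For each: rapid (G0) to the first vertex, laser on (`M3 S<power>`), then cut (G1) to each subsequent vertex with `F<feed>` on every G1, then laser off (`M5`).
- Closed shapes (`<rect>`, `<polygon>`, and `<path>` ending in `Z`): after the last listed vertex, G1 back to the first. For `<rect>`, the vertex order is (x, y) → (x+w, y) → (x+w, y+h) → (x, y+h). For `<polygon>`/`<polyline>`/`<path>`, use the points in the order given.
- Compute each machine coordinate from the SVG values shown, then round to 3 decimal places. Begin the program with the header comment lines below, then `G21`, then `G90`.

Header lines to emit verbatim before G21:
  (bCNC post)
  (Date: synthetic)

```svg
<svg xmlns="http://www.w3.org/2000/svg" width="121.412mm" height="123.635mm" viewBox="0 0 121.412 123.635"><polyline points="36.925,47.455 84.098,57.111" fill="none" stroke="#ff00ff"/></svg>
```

(bCNC post)
(Date: synthetic)
G21
G90
G0 X36.925 Y76.180
M3 S853
G1 X84.098 Y66.524 F1004
M5

viewBox `0 0 121.412 123.635` with mm width/height → 1 unit = 1 mm. Flip: y_m = 123.635 − y_svg.

**Shape 1** — `<polyline>` line segment, stroke `#ff00ff` → cut (S853, F1004). Machine vertices: (36.925,76.180) → (84.098,66.524). Open path.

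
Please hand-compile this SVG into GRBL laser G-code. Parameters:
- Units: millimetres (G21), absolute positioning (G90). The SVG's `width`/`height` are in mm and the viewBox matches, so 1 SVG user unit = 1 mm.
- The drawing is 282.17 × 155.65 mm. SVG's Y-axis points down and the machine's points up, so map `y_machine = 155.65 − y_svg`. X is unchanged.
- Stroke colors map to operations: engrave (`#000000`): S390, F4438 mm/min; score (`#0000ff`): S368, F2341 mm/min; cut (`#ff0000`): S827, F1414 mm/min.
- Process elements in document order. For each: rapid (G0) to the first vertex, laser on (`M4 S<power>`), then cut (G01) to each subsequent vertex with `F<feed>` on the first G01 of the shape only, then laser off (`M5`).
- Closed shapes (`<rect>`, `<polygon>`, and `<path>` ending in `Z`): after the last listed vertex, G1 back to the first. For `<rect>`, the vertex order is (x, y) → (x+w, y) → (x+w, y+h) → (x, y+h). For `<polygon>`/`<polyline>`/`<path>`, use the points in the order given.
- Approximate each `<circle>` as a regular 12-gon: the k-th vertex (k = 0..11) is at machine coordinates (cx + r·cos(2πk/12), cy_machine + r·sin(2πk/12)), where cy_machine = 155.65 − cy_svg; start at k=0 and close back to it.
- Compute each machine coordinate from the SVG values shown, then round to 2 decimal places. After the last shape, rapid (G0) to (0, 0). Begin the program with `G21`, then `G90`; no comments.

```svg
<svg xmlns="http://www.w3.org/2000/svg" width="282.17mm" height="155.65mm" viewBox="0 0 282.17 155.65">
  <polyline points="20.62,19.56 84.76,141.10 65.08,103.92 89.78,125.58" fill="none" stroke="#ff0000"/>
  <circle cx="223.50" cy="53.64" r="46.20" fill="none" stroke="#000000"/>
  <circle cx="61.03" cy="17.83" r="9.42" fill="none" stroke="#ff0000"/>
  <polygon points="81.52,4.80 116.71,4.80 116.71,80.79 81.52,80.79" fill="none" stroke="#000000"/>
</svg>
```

Since the viewBox matches the mm dimensions, user units are millimetres directly. The only transform is the Y-flip y_m = 155.65 − y_svg.

Shape 1 is a open polyline drawn with `<polyline>`. Its stroke #ff0000 means cut at S827, F1414. After flipping Y the toolpath is (20.62,136.09) → (84.76,14.55) → (65.08,51.73) → (89.78,30.07).

Shape 2 is a circle drawn with `<circle>`. Its stroke #000000 means engrave at S390, F4438. After flipping Y the toolpath is (269.70,102.01) → (263.51,125.11) → (246.60,142.02) → (223.50,148.21) → (200.40,142.02) → (183.49,125.11) → (177.30,102.01) → (183.49,78.91) → (200.40,62.00) → (223.50,55.81) → (246.60,62.00) → (263.51,78.91) → (269.70,102.01), returning to the start.

Shape 3 is a circle drawn with `<circle>`. Its stroke #ff0000 means cut at S827, F1414. After flipping Y the toolpath is (70.45,137.82) → (69.19,142.53) → (65.74,145.98) → (61.03,147.24) → (56.32,145.98) → (52.87,142.53) → (51.61,137.82) → (52.87,133.11) → (56.32,129.66) → (61.03,128.40) → (65.74,129.66) → (69.19,133.11) → (70.45,137.82), returning to the start.

Shape 4 is a rectangle drawn with `<polygon>`. Its stroke #000000 means engrave at S390, F4438. After flipping Y the toolpath is (81.52,150.85) → (116.71,150.85) → (116.71,74.86) → (81.52,74.86) → (81.52,150.85), returning to the start.

G21
G90
G0 X20.62 Y136.09
M4 S827
G01 X84.76 Y14.55 F1414
G01 X65.08 Y51.73
G01 X89.78 Y30.07
M5
G0 X269.70 Y102.01
M4 S390
G01 X263.51 Y125.11 F4438
G01 X246.60 Y142.02
G01 X223.50 Y148.21
G01 X200.40 Y142.02
G01 X183.49 Y125.11
G01 X177.30 Y102.01
G01 X183.49 Y78.91
G01 X200.40 Y62.00
G01 X223.50 Y55.81
G01 X246.60 Y62.00
G01 X263.51 Y78.91
G01 X269.70 Y102.01
M5
G0 X70.45 Y137.82
M4 S827
G01 X69.19 Y142.53 F1414
G01 X65.74 Y145.98
G01 X61.03 Y147.24
G01 X56.32 Y145.98
G01 X52.87 Y142.53
G01 X51.61 Y137.82
G01 X52.87 Y133.11
G01 X56.32 Y129.66
G01 X61.03 Y128.40
G01 X65.74 Y129.66
G01 X69.19 Y133.11
G01 X70.45 Y137.82
M5
G0 X81.52 Y150.85
M4 S390
G01 X116.71 Y150.85 F4438
G01 X116.71 Y74.86
G01 X81.52 Y74.86
G01 X81.52 Y150.85
M5
G0 X0.00 Y0.00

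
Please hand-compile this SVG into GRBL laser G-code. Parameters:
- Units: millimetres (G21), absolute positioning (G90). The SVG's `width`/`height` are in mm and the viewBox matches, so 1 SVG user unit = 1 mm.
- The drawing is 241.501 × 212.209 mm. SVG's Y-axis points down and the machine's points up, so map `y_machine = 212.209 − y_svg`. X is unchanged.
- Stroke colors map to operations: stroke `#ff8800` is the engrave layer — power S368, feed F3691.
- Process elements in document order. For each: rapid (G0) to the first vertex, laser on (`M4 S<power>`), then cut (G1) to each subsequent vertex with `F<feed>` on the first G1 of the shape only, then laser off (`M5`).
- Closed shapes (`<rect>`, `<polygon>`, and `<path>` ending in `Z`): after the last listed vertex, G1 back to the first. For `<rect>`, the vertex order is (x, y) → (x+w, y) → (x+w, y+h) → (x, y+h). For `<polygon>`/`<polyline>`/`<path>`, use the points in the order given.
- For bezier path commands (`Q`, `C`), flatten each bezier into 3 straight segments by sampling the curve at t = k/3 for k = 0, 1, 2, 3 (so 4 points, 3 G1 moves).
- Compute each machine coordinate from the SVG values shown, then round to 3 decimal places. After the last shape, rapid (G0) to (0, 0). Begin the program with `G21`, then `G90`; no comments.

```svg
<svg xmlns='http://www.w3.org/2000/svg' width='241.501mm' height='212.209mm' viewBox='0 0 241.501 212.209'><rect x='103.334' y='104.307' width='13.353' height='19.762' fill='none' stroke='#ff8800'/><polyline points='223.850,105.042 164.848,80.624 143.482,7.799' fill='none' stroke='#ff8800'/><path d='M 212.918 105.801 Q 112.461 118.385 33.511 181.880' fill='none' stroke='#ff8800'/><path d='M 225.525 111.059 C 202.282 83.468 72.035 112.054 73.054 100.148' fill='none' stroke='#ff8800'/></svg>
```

1 u = 1 mm; y_m = 212.209 − y.

[1] `<rect>` rectangle, #ff8800→engrave S368 F3691: (103.334,107.902) → (116.687,107.902) → (116.687,88.140) → (103.334,88.140) → (103.334,107.902) (closed)

[2] `<polyline>` open polyline, #ff8800→engrave S368 F3691: (223.850,107.167) → (164.848,131.585) → (143.482,204.410)

[3] `<path>` quadratic bezier, #ff8800→engrave S368 F3691: (212.918,106.408) → (148.336,92.362) → (88.534,67.002) → (33.511,30.329)

[4] `<path>` cubic bezier, #ff8800→engrave S368 F3691: (225.525,101.150) → (175.439,113.596) → (106.966,110.072) → (73.054,112.061)

G21
G90
G0 X103.334 Y107.902
M4 S368
G1 X116.687 Y107.902 F3691
G1 X116.687 Y88.140
G1 X103.334 Y88.140
G1 X103.334 Y107.902
M5
G0 X223.850 Y107.167
M4 S368
G1 X164.848 Y131.585 F3691
G1 X143.482 Y204.410
M5
G0 X212.918 Y106.408
M4 S368
G1 X148.336 Y92.362 F3691
G1 X88.534 Y67.002
G1 X33.511 Y30.329
M5
G0 X225.525 Y101.150
M4 S368
G1 X175.439 Y113.596 F3691
G1 X106.966 Y110.072
G1 X73.054 Y112.061
M5
G0 X0.000 Y0.000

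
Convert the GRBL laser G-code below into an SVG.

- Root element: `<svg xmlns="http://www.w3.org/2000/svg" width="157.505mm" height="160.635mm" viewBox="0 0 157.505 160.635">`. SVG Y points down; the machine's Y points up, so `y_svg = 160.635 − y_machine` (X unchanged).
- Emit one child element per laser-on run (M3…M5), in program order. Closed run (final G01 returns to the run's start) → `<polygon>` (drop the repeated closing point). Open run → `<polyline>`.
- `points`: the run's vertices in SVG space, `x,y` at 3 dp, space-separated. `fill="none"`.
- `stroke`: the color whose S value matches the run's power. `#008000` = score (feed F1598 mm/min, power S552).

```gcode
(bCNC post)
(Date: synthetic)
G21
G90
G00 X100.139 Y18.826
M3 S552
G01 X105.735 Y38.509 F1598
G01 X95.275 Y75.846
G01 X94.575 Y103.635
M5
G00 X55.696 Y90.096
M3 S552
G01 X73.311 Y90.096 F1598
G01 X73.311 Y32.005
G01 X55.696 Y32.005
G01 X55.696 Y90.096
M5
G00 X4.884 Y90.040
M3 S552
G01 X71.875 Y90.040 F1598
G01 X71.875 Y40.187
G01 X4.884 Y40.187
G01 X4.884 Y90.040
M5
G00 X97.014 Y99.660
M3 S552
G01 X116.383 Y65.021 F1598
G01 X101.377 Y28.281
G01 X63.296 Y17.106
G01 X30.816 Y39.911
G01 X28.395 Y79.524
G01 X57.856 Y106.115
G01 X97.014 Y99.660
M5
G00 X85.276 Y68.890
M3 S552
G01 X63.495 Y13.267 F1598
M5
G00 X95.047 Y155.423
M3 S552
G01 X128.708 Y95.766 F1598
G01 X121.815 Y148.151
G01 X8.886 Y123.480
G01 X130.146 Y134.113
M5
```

Each laser-on run becomes one SVG element. Flip Y back into SVG space with y_svg = 160.635 − y_machine. Every run uses S552, so all elements get stroke `#008000` (score).

Run 1: The run is open, so emit a `<polyline>` with points (Y-flipped): 100.139,141.809 105.735,122.126 95.275,84.789 94.575,57.000.

Run 2: The run returns to its start, so emit a `<polygon>` with points (Y-flipped): 55.696,70.539 73.311,70.539 73.311,128.630 55.696,128.630.

Run 3: The run returns to its start, so emit a `<polygon>` with points (Y-flipped): 4.884,70.595 71.875,70.595 71.875,120.448 4.884,120.448.

Run 4: The run returns to its start, so emit a `<polygon>` with points (Y-flipped): 97.014,60.975 116.383,95.614 101.377,132.354 63.296,143.529 30.816,120.724 28.395,81.111 57.856,54.520.

Run 5: The run is open, so emit a `<polyline>` with points (Y-flipped): 85.276,91.745 63.495,147.368.

Run 6: The run is open, so emit a `<polyline>` with points (Y-flipped): 95.047,5.212 128.708,64.869 121.815,12.484 8.886,37.155 130.146,26.522.

<svg xmlns="http://www.w3.org/2000/svg" width="157.505mm" height="160.635mm" viewBox="0 0 157.505 160.635">
  <polyline points="100.139,141.809 105.735,122.126 95.275,84.789 94.575,57.000" fill="none" stroke="#008000"/>
  <polygon points="55.696,70.539 73.311,70.539 73.311,128.630 55.696,128.630" fill="none" stroke="#008000"/>
  <polygon points="4.884,70.595 71.875,70.595 71.875,120.448 4.884,120.448" fill="none" stroke="#008000"/>
  <polygon points="97.014,60.975 116.383,95.614 101.377,132.354 63.296,143.529 30.816,120.724 28.395,81.111 57.856,54.520" fill="none" stroke="#008000"/>
  <polyline points="85.276,91.745 63.495,147.368" fill="none" stroke="#008000"/>
  <polyline points="95.047,5.212 128.708,64.869 121.815,12.484 8.886,37.155 130.146,26.522" fill="none" stroke="#008000"/>
</svg>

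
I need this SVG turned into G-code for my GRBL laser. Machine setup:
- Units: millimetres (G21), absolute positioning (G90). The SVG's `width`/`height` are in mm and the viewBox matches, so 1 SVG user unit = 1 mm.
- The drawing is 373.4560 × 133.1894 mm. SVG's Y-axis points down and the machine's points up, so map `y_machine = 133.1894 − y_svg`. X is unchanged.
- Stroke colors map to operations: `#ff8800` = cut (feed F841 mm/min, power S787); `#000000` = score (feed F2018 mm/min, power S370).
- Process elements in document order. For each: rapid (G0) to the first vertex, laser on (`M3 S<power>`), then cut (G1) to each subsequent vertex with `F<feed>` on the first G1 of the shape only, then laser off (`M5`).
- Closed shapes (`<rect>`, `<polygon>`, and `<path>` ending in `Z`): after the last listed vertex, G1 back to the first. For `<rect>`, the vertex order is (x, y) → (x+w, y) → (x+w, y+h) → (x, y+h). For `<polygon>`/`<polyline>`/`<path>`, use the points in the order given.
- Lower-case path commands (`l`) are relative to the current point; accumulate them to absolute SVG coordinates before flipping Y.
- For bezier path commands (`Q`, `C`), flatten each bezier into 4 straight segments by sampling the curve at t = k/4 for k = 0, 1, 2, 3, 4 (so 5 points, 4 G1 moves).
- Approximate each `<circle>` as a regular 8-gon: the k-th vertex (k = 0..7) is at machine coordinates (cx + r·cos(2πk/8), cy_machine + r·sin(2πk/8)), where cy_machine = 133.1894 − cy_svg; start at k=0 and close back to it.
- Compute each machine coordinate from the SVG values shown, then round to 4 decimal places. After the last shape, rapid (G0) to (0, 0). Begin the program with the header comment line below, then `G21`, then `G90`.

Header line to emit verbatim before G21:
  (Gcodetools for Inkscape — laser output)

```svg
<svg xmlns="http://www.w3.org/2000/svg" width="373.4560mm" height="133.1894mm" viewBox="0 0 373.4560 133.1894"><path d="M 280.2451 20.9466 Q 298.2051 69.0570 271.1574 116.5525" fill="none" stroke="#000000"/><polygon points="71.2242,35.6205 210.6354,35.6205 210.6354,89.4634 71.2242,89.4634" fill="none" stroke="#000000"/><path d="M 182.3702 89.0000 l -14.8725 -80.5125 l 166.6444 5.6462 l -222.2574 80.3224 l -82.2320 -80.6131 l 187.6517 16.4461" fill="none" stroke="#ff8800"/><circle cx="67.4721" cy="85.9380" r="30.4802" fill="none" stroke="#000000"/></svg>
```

viewBox `0 0 373.4560 133.1894` with mm width/height → 1 unit = 1 mm. Flip: y_m = 133.1894 − y_svg.

**Shape 1** — `<path>` quadratic bezier, stroke `#000000` → score (S370, F2018). Control points (SVG): P0=(280.2451,20.9466), P1=(298.2051,69.0570), P2=(271.1574,116.5525); sampled at t=k/4. Machine vertices: (280.2451,112.2428) → (286.4121,88.2260) → (286.9532,64.2861) → (281.8683,40.4231) → (271.1574,16.6369). Open path.

**Shape 2** — `<polygon>` rectangle, stroke `#000000` → score (S370, F2018). Machine vertices: (71.2242,97.5689) → (210.6354,97.5689) → (210.6354,43.7260) → (71.2242,43.7260) → (71.2242,97.5689). Closed: final G1 returns to the first vertex.

**Shape 3** — `<path>` open polyline, stroke `#ff8800` → cut (S787, F841). Machine vertices: (182.3702,44.1894) → (167.4977,124.7019) → (334.1421,119.0557) → (111.8847,38.7333) → (29.6527,119.3464) → (217.3044,102.9003). Open path.

**Shape 4** — `<circle>` circle, stroke `#000000` → score (S370, F2018). Machine vertices: (97.9523,47.2514) → (89.0249,68.8042) → (67.4721,77.7316) → (45.9193,68.8042) → (36.9919,47.2514) → (45.9193,25.6986) → (67.4721,16.7712) → (89.0249,25.6986) → (97.9523,47.2514). Closed: final G1 returns to the first vertex.

(Gcodetools for Inkscape — laser output)
G21
G90
G0 X280.2451 Y112.2428
M3 S370
G1 X286.4121 Y88.2260 F2018
G1 X286.9532 Y64.2861
G1 X281.8683 Y40.4231
G1 X271.1574 Y16.6369
M5
G0 X71.2242 Y97.5689
M3 S370
G1 X210.6354 Y97.5689 F2018
G1 X210.6354 Y43.7260
G1 X71.2242 Y43.7260
G1 X71.2242 Y97.5689
M5
G0 X182.3702 Y44.1894
M3 S787
G1 X167.4977 Y124.7019 F841
G1 X334.1421 Y119.0557
G1 X111.8847 Y38.7333
G1 X29.6527 Y119.3464
G1 X217.3044 Y102.9003
M5
G0 X97.9523 Y47.2514
M3 S370
G1 X89.0249 Y68.8042 F2018
G1 X67.4721 Y77.7316
G1 X45.9193 Y68.8042
G1 X36.9919 Y47.2514
G1 X45.9193 Y25.6986
G1 X67.4721 Y16.7712
G1 X89.0249 Y25.6986
G1 X97.9523 Y47.2514
M5
G0 X0.0000 Y0.0000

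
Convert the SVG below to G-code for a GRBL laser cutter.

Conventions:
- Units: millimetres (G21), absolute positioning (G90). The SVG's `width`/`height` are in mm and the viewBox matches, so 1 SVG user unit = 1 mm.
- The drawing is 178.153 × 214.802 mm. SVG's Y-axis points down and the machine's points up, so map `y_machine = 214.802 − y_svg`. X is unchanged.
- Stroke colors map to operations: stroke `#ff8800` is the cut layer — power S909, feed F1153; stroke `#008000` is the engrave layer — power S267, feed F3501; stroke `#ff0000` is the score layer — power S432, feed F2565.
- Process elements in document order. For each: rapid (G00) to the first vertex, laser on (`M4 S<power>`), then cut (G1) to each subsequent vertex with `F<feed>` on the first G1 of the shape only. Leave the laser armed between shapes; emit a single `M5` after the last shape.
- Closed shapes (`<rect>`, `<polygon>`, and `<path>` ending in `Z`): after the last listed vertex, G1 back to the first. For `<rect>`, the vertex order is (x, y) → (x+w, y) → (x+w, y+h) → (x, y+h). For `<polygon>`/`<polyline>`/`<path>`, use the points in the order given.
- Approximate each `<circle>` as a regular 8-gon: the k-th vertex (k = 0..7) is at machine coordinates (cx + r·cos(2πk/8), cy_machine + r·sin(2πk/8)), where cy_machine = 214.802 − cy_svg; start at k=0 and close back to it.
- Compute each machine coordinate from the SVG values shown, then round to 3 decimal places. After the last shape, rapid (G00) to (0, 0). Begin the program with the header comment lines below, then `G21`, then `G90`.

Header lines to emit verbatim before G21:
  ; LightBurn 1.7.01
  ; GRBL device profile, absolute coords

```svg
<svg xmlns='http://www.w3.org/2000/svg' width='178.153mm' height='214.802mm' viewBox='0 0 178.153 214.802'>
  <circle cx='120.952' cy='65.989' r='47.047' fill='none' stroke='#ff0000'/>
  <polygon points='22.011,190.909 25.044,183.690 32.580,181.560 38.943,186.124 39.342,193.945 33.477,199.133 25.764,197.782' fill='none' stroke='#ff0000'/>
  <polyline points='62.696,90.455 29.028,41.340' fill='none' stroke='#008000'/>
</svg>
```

; LightBurn 1.7.01
; GRBL device profile, absolute coords
G21
G90
G00 X167.999 Y148.813
M4 S432
G1 X154.219 Y182.080 F2565
G1 X120.952 Y195.860
G1 X87.685 Y182.080
G1 X73.905 Y148.813
G1 X87.685 Y115.546
G1 X120.952 Y101.766
G1 X154.219 Y115.546
G1 X167.999 Y148.813
G00 X22.011 Y23.893
M4 S432
G1 X25.044 Y31.112 F2565
G1 X32.580 Y33.242
G1 X38.943 Y28.678
G1 X39.342 Y20.857
G1 X33.477 Y15.669
G1 X25.764 Y17.020
G1 X22.011 Y23.893
G00 X62.696 Y124.347
M4 S267
G1 X29.028 Y173.462 F3501
M5
G00 X0.000 Y0.000

1 u = 1 mm; y_m = 214.802 − y.

[1] `<circle>` circle, #ff0000→score S432 F2565: (167.999,148.813) → (154.219,182.080) → (120.952,195.860) → (87.685,182.080) → (73.905,148.813) → (87.685,115.546) → (120.952,101.766) → (154.219,115.546) → (167.999,148.813) (closed)

[2] `<polygon>` regular polygon, #ff0000→score S432 F2565: (22.011,23.893) → (25.044,31.112) → (32.580,33.242) → (38.943,28.678) → (39.342,20.857) → (33.477,15.669) → (25.764,17.020) → (22.011,23.893) (closed)

[3] `<polyline>` line segment, #008000→engrave S267 F3501: (62.696,124.347) → (29.028,173.462)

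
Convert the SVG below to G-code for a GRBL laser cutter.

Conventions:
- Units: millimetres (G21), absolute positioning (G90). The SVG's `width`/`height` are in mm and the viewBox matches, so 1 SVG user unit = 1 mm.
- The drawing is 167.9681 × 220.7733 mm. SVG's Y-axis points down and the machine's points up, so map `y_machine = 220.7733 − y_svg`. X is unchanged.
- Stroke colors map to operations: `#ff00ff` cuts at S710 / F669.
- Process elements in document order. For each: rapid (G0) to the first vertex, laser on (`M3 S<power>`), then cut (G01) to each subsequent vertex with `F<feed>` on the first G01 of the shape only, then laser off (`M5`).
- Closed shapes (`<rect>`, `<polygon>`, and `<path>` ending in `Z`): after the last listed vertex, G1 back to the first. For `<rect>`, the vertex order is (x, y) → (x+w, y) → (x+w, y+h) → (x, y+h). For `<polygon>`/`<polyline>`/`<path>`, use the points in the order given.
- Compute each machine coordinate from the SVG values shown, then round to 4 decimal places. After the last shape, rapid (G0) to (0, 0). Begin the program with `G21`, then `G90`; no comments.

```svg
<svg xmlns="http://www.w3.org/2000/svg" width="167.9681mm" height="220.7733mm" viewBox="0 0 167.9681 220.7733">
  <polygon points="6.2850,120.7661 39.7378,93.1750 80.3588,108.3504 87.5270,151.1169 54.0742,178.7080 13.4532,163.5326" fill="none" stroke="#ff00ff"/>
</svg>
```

1 u = 1 mm; y_m = 220.7733 − y.

[1] `<polygon>` regular polygon, #ff00ff→cut S710 F669: (6.2850,100.0072) → (39.7378,127.5983) → (80.3588,112.4229) → (87.5270,69.6564) → (54.0742,42.0653) → (13.4532,57.2407) → (6.2850,100.0072) (closed)

G21
G90
G0 X6.2850 Y100.0072
M3 S710
G01 X39.7378 Y127.5983 F669
G01 X80.3588 Y112.4229
G01 X87.5270 Y69.6564
G01 X54.0742 Y42.0653
G01 X13.4532 Y57.2407
G01 X6.2850 Y100.0072
M5
G0 X0.0000 Y0.0000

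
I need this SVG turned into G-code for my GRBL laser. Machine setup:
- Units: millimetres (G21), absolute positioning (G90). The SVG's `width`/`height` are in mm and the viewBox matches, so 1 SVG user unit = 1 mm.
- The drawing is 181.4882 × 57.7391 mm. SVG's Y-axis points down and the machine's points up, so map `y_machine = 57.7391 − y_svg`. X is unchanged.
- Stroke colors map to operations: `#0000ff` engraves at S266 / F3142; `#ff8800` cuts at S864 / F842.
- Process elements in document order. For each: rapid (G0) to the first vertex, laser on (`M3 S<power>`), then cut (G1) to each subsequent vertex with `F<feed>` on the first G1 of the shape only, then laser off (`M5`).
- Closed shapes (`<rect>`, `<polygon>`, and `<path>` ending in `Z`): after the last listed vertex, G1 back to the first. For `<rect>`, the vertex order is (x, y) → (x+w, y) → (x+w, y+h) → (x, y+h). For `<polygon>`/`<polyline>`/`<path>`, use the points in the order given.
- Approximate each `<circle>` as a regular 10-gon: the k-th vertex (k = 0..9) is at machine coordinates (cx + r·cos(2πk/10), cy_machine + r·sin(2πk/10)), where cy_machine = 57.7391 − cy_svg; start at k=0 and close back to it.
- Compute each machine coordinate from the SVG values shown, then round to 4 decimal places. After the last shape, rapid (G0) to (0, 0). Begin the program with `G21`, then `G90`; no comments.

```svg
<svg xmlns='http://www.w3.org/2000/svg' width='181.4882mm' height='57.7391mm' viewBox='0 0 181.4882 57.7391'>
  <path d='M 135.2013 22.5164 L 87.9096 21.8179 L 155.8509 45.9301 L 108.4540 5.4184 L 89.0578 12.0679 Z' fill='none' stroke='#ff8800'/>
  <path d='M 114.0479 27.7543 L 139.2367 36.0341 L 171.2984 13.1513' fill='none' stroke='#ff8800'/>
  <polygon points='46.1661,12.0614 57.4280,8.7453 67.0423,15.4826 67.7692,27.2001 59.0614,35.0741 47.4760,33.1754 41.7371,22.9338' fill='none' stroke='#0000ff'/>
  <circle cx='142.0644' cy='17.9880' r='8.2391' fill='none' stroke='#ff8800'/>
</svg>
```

G21
G90
G0 X135.2013 Y35.2227
M3 S864
G1 X87.9096 Y35.9212 F842
G1 X155.8509 Y11.8090
G1 X108.4540 Y52.3207
G1 X89.0578 Y45.6712
G1 X135.2013 Y35.2227
M5
G0 X114.0479 Y29.9848
M3 S864
G1 X139.2367 Y21.7050 F842
G1 X171.2984 Y44.5878
M5
G0 X46.1661 Y45.6777
M3 S266
G1 X57.4280 Y48.9938 F3142
G1 X67.0423 Y42.2565
G1 X67.7692 Y30.5390
G1 X59.0614 Y22.6650
G1 X47.4760 Y24.5637
G1 X41.7371 Y34.8053
G1 X46.1661 Y45.6777
M5
G0 X150.3035 Y39.7511
M3 S864
G1 X148.7300 Y44.5939 F842
G1 X144.6104 Y47.5869
G1 X139.5184 Y47.5869
G1 X135.3988 Y44.5939
G1 X133.8253 Y39.7511
G1 X135.3988 Y34.9083
G1 X139.5184 Y31.9153
G1 X144.6104 Y31.9153
G1 X148.7300 Y34.9083
G1 X150.3035 Y39.7511
M5
G0 X0.0000 Y0.0000

viewBox `0 0 181.4882 57.7391` with mm width/height → 1 unit = 1 mm. Flip: y_m = 57.7391 − y_svg.

**Shape 1** — `<path>` closed polygon, stroke `#ff8800` → cut (S864, F842). Machine vertices: (135.2013,35.2227) → (87.9096,35.9212) → (155.8509,11.8090) → (108.4540,52.3207) → (89.0578,45.6712) → (135.2013,35.2227). Closed: final G1 returns to the first vertex.

**Shape 2** — `<path>` open polyline, stroke `#ff8800` → cut (S864, F842). Machine vertices: (114.0479,29.9848) → (139.2367,21.7050) → (171.2984,44.5878). Open path.

**Shape 3** — `<polygon>` regular polygon, stroke `#0000ff` → engrave (S266, F3142). Machine vertices: (46.1661,45.6777) → (57.4280,48.9938) → (67.0423,42.2565) → (67.7692,30.5390) → (59.0614,22.6650) → (47.4760,24.5637) → (41.7371,34.8053) → (46.1661,45.6777). Closed: final G1 returns to the first vertex.

**Shape 4** — `<circle>` circle, stroke `#ff8800` → cut (S864, F842). Machine vertices: (150.3035,39.7511) → (148.7300,44.5939) → (144.6104,47.5869) → (139.5184,47.5869) → (135.3988,44.5939) → (133.8253,39.7511) → (135.3988,34.9083) → (139.5184,31.9153) → (144.6104,31.9153) → (148.7300,34.9083) → (150.3035,39.7511). Closed: final G1 returns to the first vertex.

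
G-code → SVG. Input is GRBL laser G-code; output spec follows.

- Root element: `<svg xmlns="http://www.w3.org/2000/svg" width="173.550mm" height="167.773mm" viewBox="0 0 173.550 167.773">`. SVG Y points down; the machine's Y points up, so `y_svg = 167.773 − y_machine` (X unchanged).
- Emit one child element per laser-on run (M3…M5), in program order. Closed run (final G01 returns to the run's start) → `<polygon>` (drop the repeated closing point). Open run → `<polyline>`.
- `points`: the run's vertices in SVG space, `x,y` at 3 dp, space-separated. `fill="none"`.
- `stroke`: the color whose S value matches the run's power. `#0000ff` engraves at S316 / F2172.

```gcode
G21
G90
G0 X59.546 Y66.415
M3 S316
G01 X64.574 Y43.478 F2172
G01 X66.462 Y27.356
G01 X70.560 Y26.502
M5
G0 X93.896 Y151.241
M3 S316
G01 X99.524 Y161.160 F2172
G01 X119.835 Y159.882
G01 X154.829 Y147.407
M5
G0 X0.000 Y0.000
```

y_svg = 167.773 − y_m. Every run uses S316, so all elements get stroke `#0000ff` (engrave).

[1] open run; points: 59.546,101.358 64.574,124.295 66.462,140.417 70.560,141.271

[2] open run; points: 93.896,16.532 99.524,6.613 119.835,7.891 154.829,20.366

<svg xmlns="http://www.w3.org/2000/svg" width="173.550mm" height="167.773mm" viewBox="0 0 173.550 167.773">
  <polyline points="59.546,101.358 64.574,124.295 66.462,140.417 70.560,141.271" fill="none" stroke="#0000ff"/>
  <polyline points="93.896,16.532 99.524,6.613 119.835,7.891 154.829,20.366" fill="none" stroke="#0000ff"/>
</svg>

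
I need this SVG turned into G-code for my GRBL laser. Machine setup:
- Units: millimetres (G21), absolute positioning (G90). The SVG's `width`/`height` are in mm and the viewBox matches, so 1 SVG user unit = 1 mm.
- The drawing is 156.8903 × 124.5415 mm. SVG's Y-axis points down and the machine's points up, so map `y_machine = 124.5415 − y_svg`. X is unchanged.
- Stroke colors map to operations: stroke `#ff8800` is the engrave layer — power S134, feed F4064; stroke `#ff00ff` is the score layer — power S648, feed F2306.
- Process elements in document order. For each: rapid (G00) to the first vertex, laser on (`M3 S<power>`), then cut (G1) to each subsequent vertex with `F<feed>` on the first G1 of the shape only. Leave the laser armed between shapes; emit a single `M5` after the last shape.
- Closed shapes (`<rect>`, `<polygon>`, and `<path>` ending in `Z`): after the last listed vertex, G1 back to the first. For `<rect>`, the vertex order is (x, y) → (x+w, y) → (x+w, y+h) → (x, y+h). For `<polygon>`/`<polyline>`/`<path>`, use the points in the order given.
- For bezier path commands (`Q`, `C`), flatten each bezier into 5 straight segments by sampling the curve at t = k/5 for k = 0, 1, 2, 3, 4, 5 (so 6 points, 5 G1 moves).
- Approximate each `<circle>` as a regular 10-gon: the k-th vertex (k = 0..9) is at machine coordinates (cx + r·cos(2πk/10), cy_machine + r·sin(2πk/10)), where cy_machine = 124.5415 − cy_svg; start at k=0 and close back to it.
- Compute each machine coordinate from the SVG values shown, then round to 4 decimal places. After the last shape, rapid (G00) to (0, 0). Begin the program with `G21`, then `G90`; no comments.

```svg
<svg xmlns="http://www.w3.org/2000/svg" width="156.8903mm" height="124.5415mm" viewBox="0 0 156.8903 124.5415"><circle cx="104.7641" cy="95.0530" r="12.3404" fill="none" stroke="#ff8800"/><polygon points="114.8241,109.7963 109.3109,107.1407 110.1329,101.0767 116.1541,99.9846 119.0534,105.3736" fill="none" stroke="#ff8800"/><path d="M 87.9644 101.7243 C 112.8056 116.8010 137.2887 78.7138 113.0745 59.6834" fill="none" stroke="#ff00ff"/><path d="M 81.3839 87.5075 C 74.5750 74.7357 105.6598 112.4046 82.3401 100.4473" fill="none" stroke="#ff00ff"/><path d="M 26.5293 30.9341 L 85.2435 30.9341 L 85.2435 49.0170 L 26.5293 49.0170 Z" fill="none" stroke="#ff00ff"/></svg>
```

G21
G90
G00 X117.1045 Y29.4885
M3 S134
G1 X114.7477 Y36.7420 F4064
G1 X108.5775 Y41.2249
G1 X100.9507 Y41.2249
G1 X94.7805 Y36.7420
G1 X92.4237 Y29.4885
G1 X94.7805 Y22.2350
G1 X100.9507 Y17.7521
G1 X108.5775 Y17.7521
G1 X114.7477 Y22.2350
G1 X117.1045 Y29.4885
G00 X114.8241 Y14.7452
M3 S134
G1 X109.3109 Y17.4008 F4064
G1 X110.1329 Y23.4648
G1 X116.1541 Y24.5569
G1 X119.0534 Y19.1679
G1 X114.8241 Y14.7452
G00 X87.9644 Y22.8172
M3 S648
G1 X102.4394 Y19.5731 F2306
G1 X114.5082 Y25.6217
G1 X121.8505 Y37.4965
G1 X122.1461 Y51.7308
G1 X113.0745 Y64.8581
G00 X81.3839 Y37.0340
M3 S648
G1 X81.1074 Y39.4447 F2306
G1 X85.4951 Y34.5529
G1 X90.1167 Y27.1617
G1 X90.5418 Y22.0744
G1 X82.3401 Y24.0942
G00 X26.5293 Y93.6074
M3 S648
G1 X85.2435 Y93.6074 F2306
G1 X85.2435 Y75.5245
G1 X26.5293 Y75.5245
G1 X26.5293 Y93.6074
M5
G00 X0.0000 Y0.0000

viewBox `0 0 156.8903 124.5415` with mm width/height → 1 unit = 1 mm. Flip: y_m = 124.5415 − y_svg.

**Shape 1** — `<circle>` circle, stroke `#ff8800` → engrave (S134, F4064). Machine vertices: (117.1045,29.4885) → (114.7477,36.7420) → (108.5775,41.2249) → (100.9507,41.2249) → (94.7805,36.7420) → (92.4237,29.4885) → (94.7805,22.2350) → (100.9507,17.7521) → (108.5775,17.7521) → (114.7477,22.2350) → (117.1045,29.4885). Closed: final G1 returns to the first vertex.

**Shape 2** — `<polygon>` regular polygon, stroke `#ff8800` → engrave (S134, F4064). Machine vertices: (114.8241,14.7452) → (109.3109,17.4008) → (110.1329,23.4648) → (116.1541,24.5569) → (119.0534,19.1679) → (114.8241,14.7452). Closed: final G1 returns to the first vertex.

**Shape 3** — `<path>` cubic bezier, stroke `#ff00ff` → score (S648, F2306). Control points (SVG): P0=(87.9644,101.7243), P1=(112.8056,116.8010), P2=(137.2887,78.7138), P3=(113.0745,59.6834); sampled at t=k/5. Machine vertices: (87.9644,22.8172) → (102.4394,19.5731) → (114.5082,25.6217) → (121.8505,37.4965) → (122.1461,51.7308) → (113.0745,64.8581). Open path.

**Shape 4** — `<path>` cubic bezier, stroke `#ff00ff` → score (S648, F2306). Control points (SVG): P0=(81.3839,87.5075), P1=(74.5750,74.7357), P2=(105.6598,112.4046), P3=(82.3401,100.4473); sampled at t=k/5. Machine vertices: (81.3839,37.0340) → (81.1074,39.4447) → (85.4951,34.5529) → (90.1167,27.1617) → (90.5418,22.0744) → (82.3401,24.0942). Open path.

**Shape 5** — `<path>` rectangle, stroke `#ff00ff` → score (S648, F2306). Machine vertices: (26.5293,93.6074) → (85.2435,93.6074) → (85.2435,75.5245) → (26.5293,75.5245) → (26.5293,93.6074). Closed: final G1 returns to the first vertex.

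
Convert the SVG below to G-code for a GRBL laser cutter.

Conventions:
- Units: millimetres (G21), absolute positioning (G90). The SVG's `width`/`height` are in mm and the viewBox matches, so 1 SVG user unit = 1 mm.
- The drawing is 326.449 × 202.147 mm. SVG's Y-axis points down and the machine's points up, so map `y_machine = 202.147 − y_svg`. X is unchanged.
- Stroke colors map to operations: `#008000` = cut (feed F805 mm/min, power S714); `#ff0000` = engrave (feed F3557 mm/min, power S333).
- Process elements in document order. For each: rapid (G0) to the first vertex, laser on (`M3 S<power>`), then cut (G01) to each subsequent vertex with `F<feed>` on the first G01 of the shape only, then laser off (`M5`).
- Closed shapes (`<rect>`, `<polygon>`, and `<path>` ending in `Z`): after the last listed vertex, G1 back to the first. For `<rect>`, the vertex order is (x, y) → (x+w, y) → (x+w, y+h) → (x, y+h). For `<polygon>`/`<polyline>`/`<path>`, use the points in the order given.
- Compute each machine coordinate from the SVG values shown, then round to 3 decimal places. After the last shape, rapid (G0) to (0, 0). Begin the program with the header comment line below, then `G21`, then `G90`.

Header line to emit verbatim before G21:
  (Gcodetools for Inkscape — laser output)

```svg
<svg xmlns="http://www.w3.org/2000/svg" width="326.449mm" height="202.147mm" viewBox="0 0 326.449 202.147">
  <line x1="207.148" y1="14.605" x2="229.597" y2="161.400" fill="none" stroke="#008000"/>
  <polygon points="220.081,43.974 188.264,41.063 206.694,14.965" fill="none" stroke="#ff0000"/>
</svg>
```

(Gcodetools for Inkscape — laser output)
G21
G90
G0 X207.148 Y187.542
M3 S714
G01 X229.597 Y40.747 F805
M5
G0 X220.081 Y158.173
M3 S333
G01 X188.264 Y161.084 F3557
G01 X206.694 Y187.182
G01 X220.081 Y158.173
M5
G0 X0.000 Y0.000

Since the viewBox matches the mm dimensions, user units are millimetres directly. The only transform is the Y-flip y_m = 202.147 − y_svg.

Shape 1 is a line segment drawn with `<line>`. Its stroke #008000 means cut at S714, F805. After flipping Y the toolpath is (207.148,187.542) → (229.597,40.747).

Shape 2 is a regular polygon drawn with `<polygon>`. Its stroke #ff0000 means engrave at S333, F3557. After flipping Y the toolpath is (220.081,158.173) → (188.264,161.084) → (206.694,187.182) → (220.081,158.173), returning to the start.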